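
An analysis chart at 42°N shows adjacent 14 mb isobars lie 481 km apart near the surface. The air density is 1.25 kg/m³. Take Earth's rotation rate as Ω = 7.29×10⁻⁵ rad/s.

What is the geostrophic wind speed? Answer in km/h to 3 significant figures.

85.9 km/h

Coriolis parameter at 42°N:
f = 2Ω sin φ = 2 × 7.29×10⁻⁵ × sin 42° = 9.76×10⁻⁵ s⁻¹
Pressure gradient: |∂P/∂n| = 1400 Pa / 481000 m = 2.91×10⁻³ Pa/m
Geostrophic balance (pressure-gradient force = Coriolis force):
V_g = (1/(fρ)) |∂P/∂n| = 2.91×10⁻³ / (9.76×10⁻⁵ × 1.25) = 23.9 m/s
Converting: 23.9 m/s × 3.6 = 85.9 km/h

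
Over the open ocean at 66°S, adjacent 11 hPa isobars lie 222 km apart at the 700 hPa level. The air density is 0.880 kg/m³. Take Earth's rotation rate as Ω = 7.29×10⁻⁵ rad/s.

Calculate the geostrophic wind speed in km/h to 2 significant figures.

Coriolis parameter at 66°S:
f = 2Ω sin φ = 2 × 7.29×10⁻⁵ × sin 66° = 1.33×10⁻⁴ s⁻¹
Pressure gradient: |∂P/∂n| = 1100 Pa / 222000 m = 4.95×10⁻³ Pa/m
Geostrophic balance (pressure-gradient force = Coriolis force):
V_g = (1/(fρ)) |∂P/∂n| = 4.95×10⁻³ / (1.33×10⁻⁴ × 0.880) = 42.3 m/s
Converting: 42.3 m/s × 3.6 = 150 km/h

150 km/h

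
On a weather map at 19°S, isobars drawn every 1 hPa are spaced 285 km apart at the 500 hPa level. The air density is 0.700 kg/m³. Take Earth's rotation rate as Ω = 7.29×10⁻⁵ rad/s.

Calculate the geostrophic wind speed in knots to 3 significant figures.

Coriolis parameter at 19°S:
f = 2Ω sin φ = 2 × 7.29×10⁻⁵ × sin 19° = 4.75×10⁻⁵ s⁻¹
Pressure gradient: |∂P/∂n| = 100 Pa / 285000 m = 3.51×10⁻⁴ Pa/m
Geostrophic balance (pressure-gradient force = Coriolis force):
V_g = (1/(fρ)) |∂P/∂n| = 3.51×10⁻⁴ / (4.75×10⁻⁵ × 0.700) = 10.6 m/s
Converting: 10.6 m/s × 1.944 = 20.5 knots

20.5 knots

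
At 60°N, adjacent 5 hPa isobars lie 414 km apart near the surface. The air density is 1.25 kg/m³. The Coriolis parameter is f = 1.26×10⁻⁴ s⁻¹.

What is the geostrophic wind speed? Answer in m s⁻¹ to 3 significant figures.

Pressure gradient: |∂P/∂n| = 500 Pa / 414000 m = 1.21×10⁻³ Pa/m
Geostrophic balance (pressure-gradient force = Coriolis force):
V_g = (1/(fρ)) |∂P/∂n| = 1.21×10⁻³ / (1.26×10⁻⁴ × 1.25) = 7.67 m/s

7.67 m s⁻¹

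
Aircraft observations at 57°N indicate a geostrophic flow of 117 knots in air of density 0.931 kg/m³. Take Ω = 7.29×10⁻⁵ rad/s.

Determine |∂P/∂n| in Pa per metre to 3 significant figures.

6.85×10⁻³ Pa/m

Coriolis parameter at 57°N:
f = 2Ω sin φ = 2 × 7.29×10⁻⁵ × sin 57° = 1.22×10⁻⁴ s⁻¹
Wind speed in SI: 117 knots = 60.2 m/s
Geostrophic balance rearranged: |∂P/∂n| = f ρ V_g
|∂P/∂n| = 1.22×10⁻⁴ × 0.931 × 60.2 = 6.85×10⁻³ Pa/m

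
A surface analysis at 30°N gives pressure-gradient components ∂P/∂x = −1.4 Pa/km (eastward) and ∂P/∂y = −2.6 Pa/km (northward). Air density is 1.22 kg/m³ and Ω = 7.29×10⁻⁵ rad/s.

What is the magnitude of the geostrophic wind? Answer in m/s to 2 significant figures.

Coriolis parameter at 30°N:
f = 2Ω sin φ = 2 × 7.29×10⁻⁵ × sin 30° = 7.29×10⁻⁵ s⁻¹
Component geostrophic relations (x east, y north):
u_g = −(1/(fρ)) ∂P/∂y,  v_g = (1/(fρ)) ∂P/∂x
u_g = −(−2.6×10⁻³)/(7.29×10⁻⁵ × 1.22) = 29.2 m/s;  v_g = (−1.4×10⁻³)/(7.29×10⁻⁵ × 1.22) = −15.7 m/s
|V_g| = √(u_g² + v_g²) = 33.2 m/s

33 m/s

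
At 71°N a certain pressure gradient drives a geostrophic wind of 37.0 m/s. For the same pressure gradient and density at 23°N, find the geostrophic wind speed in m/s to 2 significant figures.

90 m/s

With the same pressure gradient and density, V_g ∝ 1/f ∝ 1/sin φ.
V₂ = V₁ · sin φ₁ / sin φ₂ = 37.0 × sin 71° / sin 23°
V₂ = 37.0 × 0.9455/0.3907 = 90 m/s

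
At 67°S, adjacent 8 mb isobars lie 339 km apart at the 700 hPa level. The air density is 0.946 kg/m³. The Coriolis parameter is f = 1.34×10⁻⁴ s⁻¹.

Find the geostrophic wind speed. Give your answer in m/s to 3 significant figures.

18.6 m/s

Pressure gradient: |∂P/∂n| = 800 Pa / 339000 m = 2.36×10⁻³ Pa/m
Geostrophic balance (pressure-gradient force = Coriolis force):
V_g = (1/(fρ)) |∂P/∂n| = 2.36×10⁻³ / (1.34×10⁻⁴ × 0.946) = 18.6 m/s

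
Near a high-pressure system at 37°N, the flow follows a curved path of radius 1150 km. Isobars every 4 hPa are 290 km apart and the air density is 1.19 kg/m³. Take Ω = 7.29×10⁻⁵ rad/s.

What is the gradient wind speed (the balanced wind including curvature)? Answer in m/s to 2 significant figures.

16 m/s

Coriolis parameter at 37°N:
f = 2Ω sin φ = 2 × 7.29×10⁻⁵ × sin 37° = 8.77×10⁻⁵ s⁻¹
Pressure gradient: |∂P/∂n| = 400 Pa / 290000 m = 1.38×10⁻³ Pa/m
Geostrophic speed: V_g = |∂P/∂n|/(fρ) = 1.38×10⁻³/(8.77×10⁻⁵ × 1.19) = 13.2 m/s
Around a high, pressure-gradient force acts outward with centrifugal, so Coriolis balances both:
fV = (1/ρ)|∂P/∂n| + V²/R  →  V² − fR·V + fR·V_g = 0
With fR = 8.77×10⁻⁵ × 1150×10³ m = 101 m/s:
V = [fR − √((fR)² − 4 fR V_g)]/2 = [101 − √(101² − 4×101×13.2)]/2 = 15.6 m/s
Supergeostrophic (V > V_g = 13.2 m/s), as expected around a high.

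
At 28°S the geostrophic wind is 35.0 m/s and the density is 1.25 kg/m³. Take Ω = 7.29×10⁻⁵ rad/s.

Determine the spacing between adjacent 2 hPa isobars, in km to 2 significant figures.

67 km

Coriolis parameter at 28°S:
f = 2Ω sin φ = 2 × 7.29×10⁻⁵ × sin 28° = 6.84×10⁻⁵ s⁻¹
Geostrophic balance rearranged: |∂P/∂n| = f ρ V_g
|∂P/∂n| = 6.84×10⁻⁵ × 1.25 × 35.0 = 2.99×10⁻³ Pa/m
Isobar spacing: Δn = ΔP/|∂P/∂n| = 200 Pa / 2.99×10⁻³ Pa/m = 66786 m ≈ 67 km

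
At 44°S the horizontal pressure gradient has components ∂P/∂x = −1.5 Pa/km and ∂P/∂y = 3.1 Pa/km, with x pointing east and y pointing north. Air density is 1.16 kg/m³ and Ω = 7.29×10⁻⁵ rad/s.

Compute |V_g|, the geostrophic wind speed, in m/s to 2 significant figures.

Coriolis parameter at 44°S:
f = 2Ω sin φ = 2 × 7.29×10⁻⁵ × sin 44° = 1.01×10⁻⁴ s⁻¹
In the Southern Hemisphere f is negative: f = −1.01×10⁻⁴ s⁻¹.
Component geostrophic relations (x east, y north):
u_g = −(1/(fρ)) ∂P/∂y,  v_g = (1/(fρ)) ∂P/∂x
u_g = −(3.1×10⁻³)/(−1.01×10⁻⁴ × 1.16) = 26.4 m/s;  v_g = (−1.5×10⁻³)/(−1.01×10⁻⁴ × 1.16) = 12.8 m/s
|V_g| = √(u_g² + v_g²) = 29.3 m/s

29 m/s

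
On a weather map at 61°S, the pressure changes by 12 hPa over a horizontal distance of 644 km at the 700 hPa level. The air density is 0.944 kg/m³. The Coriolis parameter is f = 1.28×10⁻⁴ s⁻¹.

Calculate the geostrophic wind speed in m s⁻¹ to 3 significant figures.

Pressure gradient: |∂P/∂n| = 1200 Pa / 644000 m = 1.86×10⁻³ Pa/m
Geostrophic balance (pressure-gradient force = Coriolis force):
V_g = (1/(fρ)) |∂P/∂n| = 1.86×10⁻³ / (1.28×10⁻⁴ × 0.944) = 15.4 m/s

15.4 m s⁻¹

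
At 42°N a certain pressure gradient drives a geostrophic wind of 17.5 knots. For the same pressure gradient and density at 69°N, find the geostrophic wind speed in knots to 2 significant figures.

13 knots

With the same pressure gradient and density, V_g ∝ 1/f ∝ 1/sin φ.
V₂ = V₁ · sin φ₁ / sin φ₂ = 17.5 × sin 42° / sin 69°
V₂ = 17.5 × 0.6691/0.9336 = 13 knots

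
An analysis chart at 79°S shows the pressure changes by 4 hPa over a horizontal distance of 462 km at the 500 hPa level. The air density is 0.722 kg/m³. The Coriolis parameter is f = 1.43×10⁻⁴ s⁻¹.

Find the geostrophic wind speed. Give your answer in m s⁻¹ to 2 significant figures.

8.4 m s⁻¹

Pressure gradient: |∂P/∂n| = 400 Pa / 462000 m = 8.66×10⁻⁴ Pa/m
Geostrophic balance (pressure-gradient force = Coriolis force):
V_g = (1/(fρ)) |∂P/∂n| = 8.66×10⁻⁴ / (1.43×10⁻⁴ × 0.722) = 8.39 m/s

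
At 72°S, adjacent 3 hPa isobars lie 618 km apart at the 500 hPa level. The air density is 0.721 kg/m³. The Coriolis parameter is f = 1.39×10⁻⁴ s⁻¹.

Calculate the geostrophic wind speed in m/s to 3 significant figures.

4.84 m/s

Pressure gradient: |∂P/∂n| = 300 Pa / 618000 m = 4.85×10⁻⁴ Pa/m
Geostrophic balance (pressure-gradient force = Coriolis force):
V_g = (1/(fρ)) |∂P/∂n| = 4.85×10⁻⁴ / (1.39×10⁻⁴ × 0.721) = 4.84 m/s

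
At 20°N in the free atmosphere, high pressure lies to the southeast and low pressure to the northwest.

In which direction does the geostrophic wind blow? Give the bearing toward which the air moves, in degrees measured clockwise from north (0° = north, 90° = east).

045°

The pressure-gradient force points toward the northwest (bearing 315°).
Geostrophic balance: in the Northern Hemisphere the Coriolis force deflects motion to the right, so the geostrophic wind blows 90° to the right of the pressure-gradient force (low pressure on the left).
Rotating 315° by 90° clockwise gives 045° — the wind blows toward the northeast.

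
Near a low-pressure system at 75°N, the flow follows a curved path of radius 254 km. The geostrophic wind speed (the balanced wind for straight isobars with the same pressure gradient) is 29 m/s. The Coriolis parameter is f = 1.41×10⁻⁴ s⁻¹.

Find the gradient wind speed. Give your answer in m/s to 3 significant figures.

19.0 m/s

Around a low, centrifugal force acts outward with Coriolis, so pressure-gradient force balances both:
(1/ρ)|∂P/∂n| = fV + V²/R  →  V² + fR·V − fR·V_g = 0
With fR = 1.41×10⁻⁴ × 254×10³ m = 35.8 m/s:
V = [−fR + √((fR)² + 4 fR V_g)]/2 = [−35.8 + √(35.8² + 4×35.8×29)]/2 = 19 m/s
Subgeostrophic (V < V_g = 29 m/s), as expected around a low.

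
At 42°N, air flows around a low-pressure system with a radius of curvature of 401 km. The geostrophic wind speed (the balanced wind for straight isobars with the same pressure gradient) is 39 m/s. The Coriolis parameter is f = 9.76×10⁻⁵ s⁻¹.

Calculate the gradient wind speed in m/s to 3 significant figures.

Around a low, centrifugal force acts outward with Coriolis, so pressure-gradient force balances both:
(1/ρ)|∂P/∂n| = fV + V²/R  →  V² + fR·V − fR·V_g = 0
With fR = 9.76×10⁻⁵ × 401×10³ m = 39.1 m/s:
V = [−fR + √((fR)² + 4 fR V_g)]/2 = [−39.1 + √(39.1² + 4×39.1×39)]/2 = 24.1 m/s
Subgeostrophic (V < V_g = 39 m/s), as expected around a low.

24.1 m/s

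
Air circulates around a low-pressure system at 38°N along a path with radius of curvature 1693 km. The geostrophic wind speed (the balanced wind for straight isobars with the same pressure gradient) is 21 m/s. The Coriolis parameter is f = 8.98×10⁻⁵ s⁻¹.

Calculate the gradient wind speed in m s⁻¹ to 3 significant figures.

18.7 m s⁻¹

Around a low, centrifugal force acts outward with Coriolis, so pressure-gradient force balances both:
(1/ρ)|∂P/∂n| = fV + V²/R  →  V² + fR·V − fR·V_g = 0
With fR = 8.98×10⁻⁵ × 1693×10³ m = 152 m/s:
V = [−fR + √((fR)² + 4 fR V_g)]/2 = [−152 + √(152² + 4×152×21)]/2 = 18.7 m/s
Subgeostrophic (V < V_g = 21 m/s), as expected around a low.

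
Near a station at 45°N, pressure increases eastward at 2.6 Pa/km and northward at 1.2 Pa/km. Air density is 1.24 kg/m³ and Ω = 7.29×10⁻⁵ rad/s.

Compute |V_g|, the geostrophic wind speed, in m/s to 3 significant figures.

Coriolis parameter at 45°N:
f = 2Ω sin φ = 2 × 7.29×10⁻⁵ × sin 45° = 1.03×10⁻⁴ s⁻¹
Component geostrophic relations (x east, y north):
u_g = −(1/(fρ)) ∂P/∂y,  v_g = (1/(fρ)) ∂P/∂x
u_g = −(1.2×10⁻³)/(1.03×10⁻⁴ × 1.24) = −9.39 m/s;  v_g = (2.6×10⁻³)/(1.03×10⁻⁴ × 1.24) = 20.3 m/s
|V_g| = √(u_g² + v_g²) = 22.4 m/s

22.4 m/s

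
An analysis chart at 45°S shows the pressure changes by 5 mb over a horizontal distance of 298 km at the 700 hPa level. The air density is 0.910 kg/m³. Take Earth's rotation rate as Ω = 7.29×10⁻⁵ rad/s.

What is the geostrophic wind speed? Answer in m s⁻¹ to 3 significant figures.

Coriolis parameter at 45°S:
f = 2Ω sin φ = 2 × 7.29×10⁻⁵ × sin 45° = 1.03×10⁻⁴ s⁻¹
Pressure gradient: |∂P/∂n| = 500 Pa / 298000 m = 1.68×10⁻³ Pa/m
Geostrophic balance (pressure-gradient force = Coriolis force):
V_g = (1/(fρ)) |∂P/∂n| = 1.68×10⁻³ / (1.03×10⁻⁴ × 0.910) = 17.9 m/s

17.9 m s⁻¹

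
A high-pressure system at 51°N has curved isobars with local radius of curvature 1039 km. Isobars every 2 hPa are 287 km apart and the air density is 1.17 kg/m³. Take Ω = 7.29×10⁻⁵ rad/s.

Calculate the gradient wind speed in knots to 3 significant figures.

10.7 knots

Coriolis parameter at 51°N:
f = 2Ω sin φ = 2 × 7.29×10⁻⁵ × sin 51° = 1.13×10⁻⁴ s⁻¹
Pressure gradient: |∂P/∂n| = 200 Pa / 287000 m = 6.97×10⁻⁴ Pa/m
Geostrophic speed: V_g = |∂P/∂n|/(fρ) = 6.97×10⁻⁴/(1.13×10⁻⁴ × 1.17) = 5.26 m/s
Around a high, pressure-gradient force acts outward with centrifugal, so Coriolis balances both:
fV = (1/ρ)|∂P/∂n| + V²/R  →  V² − fR·V + fR·V_g = 0
With fR = 1.13×10⁻⁴ × 1039×10³ m = 118 m/s:
V = [fR − √((fR)² − 4 fR V_g)]/2 = [118 − √(118² − 4×118×5.26)]/2 = 5.51 m/s
Supergeostrophic (V > V_g = 5.26 m/s), as expected around a high.
Converting: 5.51 m/s × 1.944 = 10.7 knots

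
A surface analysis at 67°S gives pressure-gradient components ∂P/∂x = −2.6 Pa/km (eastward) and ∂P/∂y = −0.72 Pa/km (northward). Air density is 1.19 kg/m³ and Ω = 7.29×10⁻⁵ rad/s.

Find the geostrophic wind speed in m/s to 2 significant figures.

17 m/s

Coriolis parameter at 67°S:
f = 2Ω sin φ = 2 × 7.29×10⁻⁵ × sin 67° = 1.34×10⁻⁴ s⁻¹
In the Southern Hemisphere f is negative: f = −1.34×10⁻⁴ s⁻¹.
Component geostrophic relations (x east, y north):
u_g = −(1/(fρ)) ∂P/∂y,  v_g = (1/(fρ)) ∂P/∂x
u_g = −(−0.72×10⁻³)/(−1.34×10⁻⁴ × 1.19) = −4.51 m/s;  v_g = (−2.6×10⁻³)/(−1.34×10⁻⁴ × 1.19) = 16.3 m/s
|V_g| = √(u_g² + v_g²) = 16.9 m/s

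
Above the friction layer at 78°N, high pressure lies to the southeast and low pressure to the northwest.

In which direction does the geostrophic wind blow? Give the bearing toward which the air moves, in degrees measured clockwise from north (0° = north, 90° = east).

045°

The pressure-gradient force points toward the northwest (bearing 315°).
Geostrophic balance: in the Northern Hemisphere the Coriolis force deflects motion to the right, so the geostrophic wind blows 90° to the right of the pressure-gradient force (low pressure on the left).
Rotating 315° by 90° clockwise gives 045° — the wind blows toward the northeast.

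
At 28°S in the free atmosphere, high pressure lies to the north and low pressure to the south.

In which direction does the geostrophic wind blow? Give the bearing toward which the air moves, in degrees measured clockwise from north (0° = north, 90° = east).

090°

The pressure-gradient force points toward the south (bearing 180°).
Geostrophic balance: in the Southern Hemisphere the Coriolis force deflects motion to the left, so the geostrophic wind blows 90° to the left of the pressure-gradient force (low pressure on the right).
Rotating 180° by 90° counterclockwise gives 090° — the wind blows toward the east.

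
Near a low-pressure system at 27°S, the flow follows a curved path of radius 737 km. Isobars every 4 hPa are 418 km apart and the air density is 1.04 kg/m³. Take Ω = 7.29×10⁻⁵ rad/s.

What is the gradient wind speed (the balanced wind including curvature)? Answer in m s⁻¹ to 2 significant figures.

11 m s⁻¹

Coriolis parameter at 27°S:
f = 2Ω sin φ = 2 × 7.29×10⁻⁵ × sin 27° = 6.62×10⁻⁵ s⁻¹
Pressure gradient: |∂P/∂n| = 400 Pa / 418000 m = 9.57×10⁻⁴ Pa/m
Geostrophic speed: V_g = |∂P/∂n|/(fρ) = 9.57×10⁻⁴/(6.62×10⁻⁵ × 1.04) = 13.9 m/s
Around a low, centrifugal force acts outward with Coriolis, so pressure-gradient force balances both:
(1/ρ)|∂P/∂n| = fV + V²/R  →  V² + fR·V − fR·V_g = 0
With fR = 6.62×10⁻⁵ × 737×10³ m = 48.8 m/s:
V = [−fR + √((fR)² + 4 fR V_g)]/2 = [−48.8 + √(48.8² + 4×48.8×13.9)]/2 = 11.3 m/s
Subgeostrophic (V < V_g = 13.9 m/s), as expected around a low.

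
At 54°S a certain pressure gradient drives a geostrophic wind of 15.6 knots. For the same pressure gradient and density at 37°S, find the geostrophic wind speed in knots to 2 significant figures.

With the same pressure gradient and density, V_g ∝ 1/f ∝ 1/sin φ.
V₂ = V₁ · sin φ₁ / sin φ₂ = 15.6 × sin 54° / sin 37°
V₂ = 15.6 × 0.8090/0.6018 = 21 knots

21 knots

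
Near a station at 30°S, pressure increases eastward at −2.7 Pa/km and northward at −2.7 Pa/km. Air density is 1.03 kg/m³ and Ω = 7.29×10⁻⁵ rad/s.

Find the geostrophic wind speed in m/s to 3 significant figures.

50.9 m/s

Coriolis parameter at 30°S:
f = 2Ω sin φ = 2 × 7.29×10⁻⁵ × sin 30° = 7.29×10⁻⁵ s⁻¹
In the Southern Hemisphere f is negative: f = −7.29×10⁻⁵ s⁻¹.
Component geostrophic relations (x east, y north):
u_g = −(1/(fρ)) ∂P/∂y,  v_g = (1/(fρ)) ∂P/∂x
u_g = −(−2.7×10⁻³)/(−7.29×10⁻⁵ × 1.03) = −36.0 m/s;  v_g = (−2.7×10⁻³)/(−7.29×10⁻⁵ × 1.03) = 36.0 m/s
|V_g| = √(u_g² + v_g²) = 50.9 m/s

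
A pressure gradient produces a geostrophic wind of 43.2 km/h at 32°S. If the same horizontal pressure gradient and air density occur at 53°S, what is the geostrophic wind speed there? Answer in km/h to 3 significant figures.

With the same pressure gradient and density, V_g ∝ 1/f ∝ 1/sin φ.
V₂ = V₁ · sin φ₁ / sin φ₂ = 43.2 × sin 32° / sin 53°
V₂ = 43.2 × 0.5299/0.7986 = 28.7 km/h

28.7 km/h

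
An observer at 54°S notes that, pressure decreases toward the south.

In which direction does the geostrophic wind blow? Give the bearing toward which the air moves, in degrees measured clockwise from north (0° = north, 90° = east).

The pressure-gradient force points toward the south (bearing 180°).
Geostrophic balance: in the Southern Hemisphere the Coriolis force deflects motion to the left, so the geostrophic wind blows 90° to the left of the pressure-gradient force (low pressure on the right).
Rotating 180° by 90° counterclockwise gives 090° — the wind blows toward the east.

090°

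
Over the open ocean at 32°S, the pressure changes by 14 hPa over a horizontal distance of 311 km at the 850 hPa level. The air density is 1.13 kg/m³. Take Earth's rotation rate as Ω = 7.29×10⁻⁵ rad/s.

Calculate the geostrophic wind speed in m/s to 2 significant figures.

52 m/s

Coriolis parameter at 32°S:
f = 2Ω sin φ = 2 × 7.29×10⁻⁵ × sin 32° = 7.73×10⁻⁵ s⁻¹
Pressure gradient: |∂P/∂n| = 1400 Pa / 311000 m = 4.50×10⁻³ Pa/m
Geostrophic balance (pressure-gradient force = Coriolis force):
V_g = (1/(fρ)) |∂P/∂n| = 4.50×10⁻³ / (7.73×10⁻⁵ × 1.13) = 51.6 m/s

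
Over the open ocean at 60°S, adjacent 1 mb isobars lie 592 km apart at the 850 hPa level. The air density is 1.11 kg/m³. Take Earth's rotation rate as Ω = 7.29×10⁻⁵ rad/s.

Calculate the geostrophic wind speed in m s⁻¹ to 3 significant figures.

Coriolis parameter at 60°S:
f = 2Ω sin φ = 2 × 7.29×10⁻⁵ × sin 60° = 1.26×10⁻⁴ s⁻¹
Pressure gradient: |∂P/∂n| = 100 Pa / 592000 m = 1.69×10⁻⁴ Pa/m
Geostrophic balance (pressure-gradient force = Coriolis force):
V_g = (1/(fρ)) |∂P/∂n| = 1.69×10⁻⁴ / (1.26×10⁻⁴ × 1.11) = 1.21 m/s

1.21 m s⁻¹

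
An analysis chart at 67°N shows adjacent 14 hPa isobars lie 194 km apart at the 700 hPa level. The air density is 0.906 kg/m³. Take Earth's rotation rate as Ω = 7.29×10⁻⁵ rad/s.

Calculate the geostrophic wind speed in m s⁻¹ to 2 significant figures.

59 m s⁻¹

Coriolis parameter at 67°N:
f = 2Ω sin φ = 2 × 7.29×10⁻⁵ × sin 67° = 1.34×10⁻⁴ s⁻¹
Pressure gradient: |∂P/∂n| = 1400 Pa / 194000 m = 7.22×10⁻³ Pa/m
Geostrophic balance (pressure-gradient force = Coriolis force):
V_g = (1/(fρ)) |∂P/∂n| = 7.22×10⁻³ / (1.34×10⁻⁴ × 0.906) = 59.3 m/s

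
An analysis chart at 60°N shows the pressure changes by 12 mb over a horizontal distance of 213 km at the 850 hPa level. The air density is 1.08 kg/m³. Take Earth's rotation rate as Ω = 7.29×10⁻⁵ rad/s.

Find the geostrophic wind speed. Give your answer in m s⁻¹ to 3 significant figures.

41.3 m s⁻¹

Coriolis parameter at 60°N:
f = 2Ω sin φ = 2 × 7.29×10⁻⁵ × sin 60° = 1.26×10⁻⁴ s⁻¹
Pressure gradient: |∂P/∂n| = 1200 Pa / 213000 m = 5.63×10⁻³ Pa/m
Geostrophic balance (pressure-gradient force = Coriolis force):
V_g = (1/(fρ)) |∂P/∂n| = 5.63×10⁻³ / (1.26×10⁻⁴ × 1.08) = 41.3 m/s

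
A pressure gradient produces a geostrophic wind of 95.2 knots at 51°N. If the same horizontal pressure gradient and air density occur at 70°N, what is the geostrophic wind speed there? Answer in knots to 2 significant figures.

With the same pressure gradient and density, V_g ∝ 1/f ∝ 1/sin φ.
V₂ = V₁ · sin φ₁ / sin φ₂ = 95.2 × sin 51° / sin 70°
V₂ = 95.2 × 0.7771/0.9397 = 79 knots

79 knots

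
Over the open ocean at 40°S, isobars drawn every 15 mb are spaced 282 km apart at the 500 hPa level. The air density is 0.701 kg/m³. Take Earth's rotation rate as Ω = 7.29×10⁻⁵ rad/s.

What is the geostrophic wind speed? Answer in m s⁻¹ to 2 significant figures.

Coriolis parameter at 40°S:
f = 2Ω sin φ = 2 × 7.29×10⁻⁵ × sin 40° = 9.37×10⁻⁵ s⁻¹
Pressure gradient: |∂P/∂n| = 1500 Pa / 282000 m = 5.32×10⁻³ Pa/m
Geostrophic balance (pressure-gradient force = Coriolis force):
V_g = (1/(fρ)) |∂P/∂n| = 5.32×10⁻³ / (9.37×10⁻⁵ × 0.701) = 81.0 m/s

81 m s⁻¹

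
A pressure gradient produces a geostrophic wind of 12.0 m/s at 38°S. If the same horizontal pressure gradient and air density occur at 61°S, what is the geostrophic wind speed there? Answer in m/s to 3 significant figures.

With the same pressure gradient and density, V_g ∝ 1/f ∝ 1/sin φ.
V₂ = V₁ · sin φ₁ / sin φ₂ = 12.0 × sin 38° / sin 61°
V₂ = 12.0 × 0.6157/0.8746 = 8.45 m/s

8.45 m/s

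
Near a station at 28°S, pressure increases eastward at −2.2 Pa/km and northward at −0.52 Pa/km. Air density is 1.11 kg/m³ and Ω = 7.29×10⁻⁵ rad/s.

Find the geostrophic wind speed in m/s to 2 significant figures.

30 m/s

Coriolis parameter at 28°S:
f = 2Ω sin φ = 2 × 7.29×10⁻⁵ × sin 28° = 6.84×10⁻⁵ s⁻¹
In the Southern Hemisphere f is negative: f = −6.84×10⁻⁵ s⁻¹.
Component geostrophic relations (x east, y north):
u_g = −(1/(fρ)) ∂P/∂y,  v_g = (1/(fρ)) ∂P/∂x
u_g = −(−0.52×10⁻³)/(−6.84×10⁻⁵ × 1.11) = −6.84 m/s;  v_g = (−2.2×10⁻³)/(−6.84×10⁻⁵ × 1.11) = 29.0 m/s
|V_g| = √(u_g² + v_g²) = 29.8 m/s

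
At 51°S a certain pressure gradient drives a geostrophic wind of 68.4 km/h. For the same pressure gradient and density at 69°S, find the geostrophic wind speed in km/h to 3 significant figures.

With the same pressure gradient and density, V_g ∝ 1/f ∝ 1/sin φ.
V₂ = V₁ · sin φ₁ / sin φ₂ = 68.4 × sin 51° / sin 69°
V₂ = 68.4 × 0.7771/0.9336 = 56.9 km/h

56.9 km/h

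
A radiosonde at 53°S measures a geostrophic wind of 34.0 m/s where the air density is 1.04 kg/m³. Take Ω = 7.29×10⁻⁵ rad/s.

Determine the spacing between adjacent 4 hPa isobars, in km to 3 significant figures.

97.1 km

Coriolis parameter at 53°S:
f = 2Ω sin φ = 2 × 7.29×10⁻⁵ × sin 53° = 1.16×10⁻⁴ s⁻¹
Geostrophic balance rearranged: |∂P/∂n| = f ρ V_g
|∂P/∂n| = 1.16×10⁻⁴ × 1.04 × 34.0 = 4.12×10⁻³ Pa/m
Isobar spacing: Δn = ΔP/|∂P/∂n| = 400 Pa / 4.12×10⁻³ Pa/m = 97150 m ≈ 97.1 km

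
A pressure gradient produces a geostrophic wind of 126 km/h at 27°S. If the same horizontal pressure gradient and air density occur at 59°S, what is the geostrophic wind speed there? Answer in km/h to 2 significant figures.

With the same pressure gradient and density, V_g ∝ 1/f ∝ 1/sin φ.
V₂ = V₁ · sin φ₁ / sin φ₂ = 126 × sin 27° / sin 59°
V₂ = 126 × 0.4540/0.8572 = 67 km/h

67 km/h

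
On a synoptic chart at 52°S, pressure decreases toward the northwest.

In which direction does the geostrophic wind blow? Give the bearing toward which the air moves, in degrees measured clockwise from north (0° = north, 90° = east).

The pressure-gradient force points toward the northwest (bearing 315°).
Geostrophic balance: in the Southern Hemisphere the Coriolis force deflects motion to the left, so the geostrophic wind blows 90° to the left of the pressure-gradient force (low pressure on the right).
Rotating 315° by 90° counterclockwise gives 225° — the wind blows toward the southwest.

225°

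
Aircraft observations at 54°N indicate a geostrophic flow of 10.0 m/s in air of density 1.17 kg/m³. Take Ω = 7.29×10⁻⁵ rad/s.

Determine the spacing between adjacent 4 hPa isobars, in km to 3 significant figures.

Coriolis parameter at 54°N:
f = 2Ω sin φ = 2 × 7.29×10⁻⁵ × sin 54° = 1.18×10⁻⁴ s⁻¹
Geostrophic balance rearranged: |∂P/∂n| = f ρ V_g
|∂P/∂n| = 1.18×10⁻⁴ × 1.17 × 10.0 = 1.38×10⁻³ Pa/m
Isobar spacing: Δn = ΔP/|∂P/∂n| = 400 Pa / 1.38×10⁻³ Pa/m = 289840 m ≈ 290 km

290 km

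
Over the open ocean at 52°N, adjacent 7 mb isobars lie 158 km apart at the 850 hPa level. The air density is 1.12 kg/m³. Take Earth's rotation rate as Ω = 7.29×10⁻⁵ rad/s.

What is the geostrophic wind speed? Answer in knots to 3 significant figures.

66.9 knots

Coriolis parameter at 52°N:
f = 2Ω sin φ = 2 × 7.29×10⁻⁵ × sin 52° = 1.15×10⁻⁴ s⁻¹
Pressure gradient: |∂P/∂n| = 700 Pa / 158000 m = 4.43×10⁻³ Pa/m
Geostrophic balance (pressure-gradient force = Coriolis force):
V_g = (1/(fρ)) |∂P/∂n| = 4.43×10⁻³ / (1.15×10⁻⁴ × 1.12) = 34.4 m/s
Converting: 34.4 m/s × 1.944 = 66.9 knots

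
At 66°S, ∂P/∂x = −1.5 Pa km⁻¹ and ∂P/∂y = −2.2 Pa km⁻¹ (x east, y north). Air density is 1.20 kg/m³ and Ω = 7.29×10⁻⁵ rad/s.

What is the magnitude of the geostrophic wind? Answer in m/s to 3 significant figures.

Coriolis parameter at 66°S:
f = 2Ω sin φ = 2 × 7.29×10⁻⁵ × sin 66° = 1.33×10⁻⁴ s⁻¹
In the Southern Hemisphere f is negative: f = −1.33×10⁻⁴ s⁻¹.
Component geostrophic relations (x east, y north):
u_g = −(1/(fρ)) ∂P/∂y,  v_g = (1/(fρ)) ∂P/∂x
u_g = −(−2.2×10⁻³)/(−1.33×10⁻⁴ × 1.20) = −13.8 m/s;  v_g = (−1.5×10⁻³)/(−1.33×10⁻⁴ × 1.20) = 9.38 m/s
|V_g| = √(u_g² + v_g²) = 16.7 m/s

16.7 m/s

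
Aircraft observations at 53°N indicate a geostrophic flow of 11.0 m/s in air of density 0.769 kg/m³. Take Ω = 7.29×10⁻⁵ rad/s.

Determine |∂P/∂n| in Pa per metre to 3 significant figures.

9.85×10⁻⁴ Pa/m

Coriolis parameter at 53°N:
f = 2Ω sin φ = 2 × 7.29×10⁻⁵ × sin 53° = 1.16×10⁻⁴ s⁻¹
Geostrophic balance rearranged: |∂P/∂n| = f ρ V_g
|∂P/∂n| = 1.16×10⁻⁴ × 0.769 × 11.0 = 9.85×10⁻⁴ Pa/m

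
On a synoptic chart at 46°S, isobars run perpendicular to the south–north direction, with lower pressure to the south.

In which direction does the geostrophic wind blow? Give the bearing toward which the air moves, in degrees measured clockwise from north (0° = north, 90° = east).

090°

The pressure-gradient force points toward the south (bearing 180°).
Geostrophic balance: in the Southern Hemisphere the Coriolis force deflects motion to the left, so the geostrophic wind blows 90° to the left of the pressure-gradient force (low pressure on the right).
Rotating 180° by 90° counterclockwise gives 090° — the wind blows toward the east.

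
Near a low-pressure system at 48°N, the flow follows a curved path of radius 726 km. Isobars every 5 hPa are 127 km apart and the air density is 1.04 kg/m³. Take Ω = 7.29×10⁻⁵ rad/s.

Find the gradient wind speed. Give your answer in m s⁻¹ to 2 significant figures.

Coriolis parameter at 48°N:
f = 2Ω sin φ = 2 × 7.29×10⁻⁵ × sin 48° = 1.08×10⁻⁴ s⁻¹
Pressure gradient: |∂P/∂n| = 500 Pa / 127000 m = 3.94×10⁻³ Pa/m
Geostrophic speed: V_g = |∂P/∂n|/(fρ) = 3.94×10⁻³/(1.08×10⁻⁴ × 1.04) = 34.9 m/s
Around a low, centrifugal force acts outward with Coriolis, so pressure-gradient force balances both:
(1/ρ)|∂P/∂n| = fV + V²/R  →  V² + fR·V − fR·V_g = 0
With fR = 1.08×10⁻⁴ × 726×10³ m = 78.7 m/s:
V = [−fR + √((fR)² + 4 fR V_g)]/2 = [−78.7 + √(78.7² + 4×78.7×34.9)]/2 = 26.2 m/s
Subgeostrophic (V < V_g = 34.9 m/s), as expected around a low.

26 m s⁻¹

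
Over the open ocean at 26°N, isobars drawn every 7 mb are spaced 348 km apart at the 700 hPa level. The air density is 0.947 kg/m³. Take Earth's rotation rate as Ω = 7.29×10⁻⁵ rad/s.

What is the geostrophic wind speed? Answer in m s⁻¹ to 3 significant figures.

Coriolis parameter at 26°N:
f = 2Ω sin φ = 2 × 7.29×10⁻⁵ × sin 26° = 6.39×10⁻⁵ s⁻¹
Pressure gradient: |∂P/∂n| = 700 Pa / 348000 m = 2.01×10⁻³ Pa/m
Geostrophic balance (pressure-gradient force = Coriolis force):
V_g = (1/(fρ)) |∂P/∂n| = 2.01×10⁻³ / (6.39×10⁻⁵ × 0.947) = 33.2 m/s

33.2 m s⁻¹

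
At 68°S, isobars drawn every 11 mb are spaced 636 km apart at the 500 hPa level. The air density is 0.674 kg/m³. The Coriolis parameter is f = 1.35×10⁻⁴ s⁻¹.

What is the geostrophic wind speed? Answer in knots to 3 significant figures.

36.9 knots

Pressure gradient: |∂P/∂n| = 1100 Pa / 636000 m = 1.73×10⁻³ Pa/m
Geostrophic balance (pressure-gradient force = Coriolis force):
V_g = (1/(fρ)) |∂P/∂n| = 1.73×10⁻³ / (1.35×10⁻⁴ × 0.674) = 19.0 m/s
Converting: 19.0 m/s × 1.944 = 36.9 knots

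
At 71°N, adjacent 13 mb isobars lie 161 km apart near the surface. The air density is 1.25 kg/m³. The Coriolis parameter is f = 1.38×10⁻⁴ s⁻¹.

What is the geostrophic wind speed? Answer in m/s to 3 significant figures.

Pressure gradient: |∂P/∂n| = 1300 Pa / 161000 m = 8.07×10⁻³ Pa/m
Geostrophic balance (pressure-gradient force = Coriolis force):
V_g = (1/(fρ)) |∂P/∂n| = 8.07×10⁻³ / (1.38×10⁻⁴ × 1.25) = 46.8 m/s

46.8 m/s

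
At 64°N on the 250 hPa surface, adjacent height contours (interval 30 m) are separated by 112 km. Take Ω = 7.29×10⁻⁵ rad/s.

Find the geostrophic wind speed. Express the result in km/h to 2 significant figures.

72 km/h

Coriolis parameter at 64°N:
f = 2Ω sin φ = 2 × 7.29×10⁻⁵ × sin 64° = 1.31×10⁻⁴ s⁻¹
Height gradient: |∂Z/∂n| = 30 m / 112000 m = 2.68×10⁻⁴
On a pressure surface, geostrophic balance gives V_g = (g/f)|∂Z/∂n|:
V_g = 9.81 × 2.68×10⁻⁴ / 1.31×10⁻⁴ = 20.1 m/s
Converting: 20.1 m/s × 3.6 = 72 km/h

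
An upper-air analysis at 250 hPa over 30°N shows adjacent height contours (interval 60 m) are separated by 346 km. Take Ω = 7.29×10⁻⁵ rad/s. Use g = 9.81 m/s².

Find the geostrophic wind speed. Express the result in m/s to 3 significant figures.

23.3 m/s

Coriolis parameter at 30°N:
f = 2Ω sin φ = 2 × 7.29×10⁻⁵ × sin 30° = 7.29×10⁻⁵ s⁻¹
Height gradient: |∂Z/∂n| = 60 m / 346000 m = 1.73×10⁻⁴
On a pressure surface, geostrophic balance gives V_g = (g/f)|∂Z/∂n|:
V_g = 9.81 × 1.73×10⁻⁴ / 7.29×10⁻⁵ = 23.3 m/s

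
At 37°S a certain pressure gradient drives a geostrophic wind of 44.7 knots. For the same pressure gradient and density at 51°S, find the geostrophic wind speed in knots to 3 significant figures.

34.6 knots

With the same pressure gradient and density, V_g ∝ 1/f ∝ 1/sin φ.
V₂ = V₁ · sin φ₁ / sin φ₂ = 44.7 × sin 37° / sin 51°
V₂ = 44.7 × 0.6018/0.7771 = 34.6 knots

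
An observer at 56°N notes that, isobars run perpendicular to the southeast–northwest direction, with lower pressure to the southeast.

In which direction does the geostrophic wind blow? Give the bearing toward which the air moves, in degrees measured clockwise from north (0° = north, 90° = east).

The pressure-gradient force points toward the southeast (bearing 135°).
Geostrophic balance: in the Northern Hemisphere the Coriolis force deflects motion to the right, so the geostrophic wind blows 90° to the right of the pressure-gradient force (low pressure on the left).
Rotating 135° by 90° clockwise gives 225° — the wind blows toward the southwest.

225°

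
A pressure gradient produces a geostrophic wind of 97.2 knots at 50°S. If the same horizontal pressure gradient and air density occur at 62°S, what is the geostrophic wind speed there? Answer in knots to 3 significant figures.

84.3 knots

With the same pressure gradient and density, V_g ∝ 1/f ∝ 1/sin φ.
V₂ = V₁ · sin φ₁ / sin φ₂ = 97.2 × sin 50° / sin 62°
V₂ = 97.2 × 0.7660/0.8829 = 84.3 knots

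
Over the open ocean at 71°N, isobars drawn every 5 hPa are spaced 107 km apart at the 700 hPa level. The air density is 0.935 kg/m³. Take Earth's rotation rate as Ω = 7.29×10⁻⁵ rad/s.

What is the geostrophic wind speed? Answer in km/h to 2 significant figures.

Coriolis parameter at 71°N:
f = 2Ω sin φ = 2 × 7.29×10⁻⁵ × sin 71° = 1.38×10⁻⁴ s⁻¹
Pressure gradient: |∂P/∂n| = 500 Pa / 107000 m = 4.67×10⁻³ Pa/m
Geostrophic balance (pressure-gradient force = Coriolis force):
V_g = (1/(fρ)) |∂P/∂n| = 4.67×10⁻³ / (1.38×10⁻⁴ × 0.935) = 36.3 m/s
Converting: 36.3 m/s × 3.6 = 130 km/h

130 km/h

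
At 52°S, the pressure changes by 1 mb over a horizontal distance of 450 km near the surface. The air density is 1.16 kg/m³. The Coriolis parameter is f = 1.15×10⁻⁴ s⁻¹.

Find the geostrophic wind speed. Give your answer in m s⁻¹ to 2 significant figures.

Pressure gradient: |∂P/∂n| = 100 Pa / 450000 m = 2.22×10⁻⁴ Pa/m
Geostrophic balance (pressure-gradient force = Coriolis force):
V_g = (1/(fρ)) |∂P/∂n| = 2.22×10⁻⁴ / (1.15×10⁻⁴ × 1.16) = 1.67 m/s

1.7 m s⁻¹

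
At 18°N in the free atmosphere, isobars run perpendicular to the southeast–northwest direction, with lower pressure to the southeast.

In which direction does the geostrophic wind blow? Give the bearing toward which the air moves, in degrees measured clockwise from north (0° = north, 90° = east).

The pressure-gradient force points toward the southeast (bearing 135°).
Geostrophic balance: in the Northern Hemisphere the Coriolis force deflects motion to the right, so the geostrophic wind blows 90° to the right of the pressure-gradient force (low pressure on the left).
Rotating 135° by 90° clockwise gives 225° — the wind blows toward the southwest.

225°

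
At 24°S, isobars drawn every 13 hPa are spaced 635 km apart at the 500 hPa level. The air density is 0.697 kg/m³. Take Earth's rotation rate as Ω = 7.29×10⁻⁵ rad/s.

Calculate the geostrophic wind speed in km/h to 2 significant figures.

Coriolis parameter at 24°S:
f = 2Ω sin φ = 2 × 7.29×10⁻⁵ × sin 24° = 5.93×10⁻⁵ s⁻¹
Pressure gradient: |∂P/∂n| = 1300 Pa / 635000 m = 2.05×10⁻³ Pa/m
Geostrophic balance (pressure-gradient force = Coriolis force):
V_g = (1/(fρ)) |∂P/∂n| = 2.05×10⁻³ / (5.93×10⁻⁵ × 0.697) = 49.5 m/s
Converting: 49.5 m/s × 3.6 = 180 km/h

180 km/h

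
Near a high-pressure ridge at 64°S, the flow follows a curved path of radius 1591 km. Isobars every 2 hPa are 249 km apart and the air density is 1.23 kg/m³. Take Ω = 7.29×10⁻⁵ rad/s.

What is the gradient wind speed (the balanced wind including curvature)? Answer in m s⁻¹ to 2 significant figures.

5.1 m s⁻¹

Coriolis parameter at 64°S:
f = 2Ω sin φ = 2 × 7.29×10⁻⁵ × sin 64° = 1.31×10⁻⁴ s⁻¹
Pressure gradient: |∂P/∂n| = 200 Pa / 249000 m = 8.03×10⁻⁴ Pa/m
Geostrophic speed: V_g = |∂P/∂n|/(fρ) = 8.03×10⁻⁴/(1.31×10⁻⁴ × 1.23) = 4.98 m/s
Around a high, pressure-gradient force acts outward with centrifugal, so Coriolis balances both:
fV = (1/ρ)|∂P/∂n| + V²/R  →  V² − fR·V + fR·V_g = 0
With fR = 1.31×10⁻⁴ × 1591×10³ m = 208 m/s:
V = [fR − √((fR)² − 4 fR V_g)]/2 = [208 − √(208² − 4×208×4.98)]/2 = 5.11 m/s
Supergeostrophic (V > V_g = 4.98 m/s), as expected around a high.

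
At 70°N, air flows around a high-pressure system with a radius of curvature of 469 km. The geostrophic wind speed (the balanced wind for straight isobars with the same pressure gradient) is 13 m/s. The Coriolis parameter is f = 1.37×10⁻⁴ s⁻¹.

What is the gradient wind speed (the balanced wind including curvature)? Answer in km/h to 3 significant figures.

65.1 km/h

Around a high, pressure-gradient force acts outward with centrifugal, so Coriolis balances both:
fV = (1/ρ)|∂P/∂n| + V²/R  →  V² − fR·V + fR·V_g = 0
With fR = 1.37×10⁻⁴ × 469×10³ m = 64.3 m/s:
V = [fR − √((fR)² − 4 fR V_g)]/2 = [64.3 − √(64.3² − 4×64.3×13)]/2 = 18.1 m/s
Supergeostrophic (V > V_g = 13 m/s), as expected around a high.
Converting: 18.1 m/s × 3.6 = 65.1 km/h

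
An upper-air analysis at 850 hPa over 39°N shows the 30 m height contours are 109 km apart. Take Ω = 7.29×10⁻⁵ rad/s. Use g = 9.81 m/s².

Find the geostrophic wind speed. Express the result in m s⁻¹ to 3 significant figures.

Coriolis parameter at 39°N:
f = 2Ω sin φ = 2 × 7.29×10⁻⁵ × sin 39° = 9.18×10⁻⁵ s⁻¹
Height gradient: |∂Z/∂n| = 30 m / 109000 m = 2.75×10⁻⁴
On a pressure surface, geostrophic balance gives V_g = (g/f)|∂Z/∂n|:
V_g = 9.81 × 2.75×10⁻⁴ / 9.18×10⁻⁵ = 29.4 m/s

29.4 m s⁻¹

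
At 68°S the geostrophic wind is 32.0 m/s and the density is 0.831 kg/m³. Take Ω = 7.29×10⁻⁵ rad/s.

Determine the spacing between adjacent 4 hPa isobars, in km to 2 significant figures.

Coriolis parameter at 68°S:
f = 2Ω sin φ = 2 × 7.29×10⁻⁵ × sin 68° = 1.35×10⁻⁴ s⁻¹
Geostrophic balance rearranged: |∂P/∂n| = f ρ V_g
|∂P/∂n| = 1.35×10⁻⁴ × 0.831 × 32.0 = 3.59×10⁻³ Pa/m
Isobar spacing: Δn = ΔP/|∂P/∂n| = 400 Pa / 3.59×10⁻³ Pa/m = 111272 m ≈ 110 km

110 km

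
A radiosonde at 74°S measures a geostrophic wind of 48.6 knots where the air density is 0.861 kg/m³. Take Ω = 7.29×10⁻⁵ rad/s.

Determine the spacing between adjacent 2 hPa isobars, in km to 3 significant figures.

Coriolis parameter at 74°S:
f = 2Ω sin φ = 2 × 7.29×10⁻⁵ × sin 74° = 1.40×10⁻⁴ s⁻¹
Wind speed in SI: 48.6 knots = 25.0 m/s
Geostrophic balance rearranged: |∂P/∂n| = f ρ V_g
|∂P/∂n| = 1.40×10⁻⁴ × 0.861 × 25.0 = 3.02×10⁻³ Pa/m
Isobar spacing: Δn = ΔP/|∂P/∂n| = 200 Pa / 3.02×10⁻³ Pa/m = 66291 m ≈ 66.3 km

66.3 km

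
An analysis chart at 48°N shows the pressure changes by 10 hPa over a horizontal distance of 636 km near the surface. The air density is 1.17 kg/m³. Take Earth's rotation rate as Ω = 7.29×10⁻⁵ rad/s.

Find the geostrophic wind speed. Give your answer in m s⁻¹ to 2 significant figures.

Coriolis parameter at 48°N:
f = 2Ω sin φ = 2 × 7.29×10⁻⁵ × sin 48° = 1.08×10⁻⁴ s⁻¹
Pressure gradient: |∂P/∂n| = 1000 Pa / 636000 m = 1.57×10⁻³ Pa/m
Geostrophic balance (pressure-gradient force = Coriolis force):
V_g = (1/(fρ)) |∂P/∂n| = 1.57×10⁻³ / (1.08×10⁻⁴ × 1.17) = 12.4 m/s

12 m s⁻¹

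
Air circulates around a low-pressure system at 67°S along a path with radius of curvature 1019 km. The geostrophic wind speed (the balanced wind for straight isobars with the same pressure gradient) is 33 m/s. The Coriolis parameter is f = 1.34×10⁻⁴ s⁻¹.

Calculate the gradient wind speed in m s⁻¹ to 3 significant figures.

Around a low, centrifugal force acts outward with Coriolis, so pressure-gradient force balances both:
(1/ρ)|∂P/∂n| = fV + V²/R  →  V² + fR·V − fR·V_g = 0
With fR = 1.34×10⁻⁴ × 1019×10³ m = 137 m/s:
V = [−fR + √((fR)² + 4 fR V_g)]/2 = [−137 + √(137² + 4×137×33)]/2 = 27.5 m/s
Subgeostrophic (V < V_g = 33 m/s), as expected around a low.

27.5 m s⁻¹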